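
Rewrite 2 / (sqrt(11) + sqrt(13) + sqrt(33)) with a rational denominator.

(-44*sqrt(39) - 18*sqrt(33) + 62*sqrt(13) + 70*sqrt(11))/491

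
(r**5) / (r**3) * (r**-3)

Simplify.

Quotient: r**2
Multiply by (r**-3): add exponents.

1/r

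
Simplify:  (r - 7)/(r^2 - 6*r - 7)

1/(r + 1)

Factor: r^2 - 6*r - 7 = (r - 7)*(r + 1)
Cancel the common factor (r - 7).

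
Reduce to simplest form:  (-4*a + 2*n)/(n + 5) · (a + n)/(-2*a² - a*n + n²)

2/(n + 5)

Factor: -4*a + 2*n = 2·(-2*a + n);  -2*a² - a*n + n² = (a + n)·(-2*a + n)
Cancel the common factors (a + n), (-2*a + n).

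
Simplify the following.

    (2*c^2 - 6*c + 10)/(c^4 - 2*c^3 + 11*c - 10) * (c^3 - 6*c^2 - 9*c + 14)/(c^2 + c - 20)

Factor: 2*c^2 - 6*c + 10 = 2*(c^2 - 3*c + 5);  c^4 - 2*c^3 + 11*c - 10 = (c + 2)*(c^2 - 3*c + 5)*(c - 1);  c^3 - 6*c^2 - 9*c + 14 = (c - 7)*(c + 2)*(c - 1);  c^2 + c - 20 = (c + 5)*(c - 4)
Cancel the common factors (c^2 - 3*c + 5), (c + 2), (c - 1).

(2*c - 14)/(c^2 + c - 20)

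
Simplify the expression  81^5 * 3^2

3^22

81^5 = 3^20; 3^2 = 3^2
Combine exponents: 3^22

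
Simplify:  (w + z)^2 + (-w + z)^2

Binomially expand both and collect terms in z, w.

2*w^2 + 2*z^2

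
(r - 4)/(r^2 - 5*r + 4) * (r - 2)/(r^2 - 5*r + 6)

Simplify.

1/(r^2 - 4*r + 3)

Factor: r^2 - 5*r + 4 = (r - 4)*(r - 1);  r^2 - 5*r + 6 = (r - 2)*(r - 3)
Cancel the common factors (r - 2), (r - 4).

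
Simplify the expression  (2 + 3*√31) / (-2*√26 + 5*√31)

Multiply numerator and denominator by 2*√26 + 5*√31.
Denominator becomes 671; numerator becomes 4*√26 + 10*√31 + 6*√806 + 465.

(4*√26 + 10*√31 + 6*√806 + 465)/671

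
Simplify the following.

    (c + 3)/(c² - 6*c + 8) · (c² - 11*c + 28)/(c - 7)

(c + 3)/(c - 2)

Factor: c² - 6*c + 8 = (c - 4)·(c - 2);  c² - 11*c + 28 = (c - 4)·(c - 7)
Cancel the common factors (c - 7), (c - 4).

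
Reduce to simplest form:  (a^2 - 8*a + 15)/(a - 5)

a - 3

Factor: a^2 - 8*a + 15 = (a - 5)*(a - 3)
Cancel the common factor (a - 5).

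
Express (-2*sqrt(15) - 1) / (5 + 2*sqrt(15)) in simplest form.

Multiply numerator and denominator by -2*sqrt(15) + 5.
Denominator becomes -35; numerator becomes -8*sqrt(15) + 55.

(-55 + 8*sqrt(15))/35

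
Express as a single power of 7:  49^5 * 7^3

7^13

49^5 = 7^10; 7^3 = 7^3
Combine exponents: 7^13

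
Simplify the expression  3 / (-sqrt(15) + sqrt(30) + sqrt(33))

(-8*sqrt(15) + 2*sqrt(33) + 3*sqrt(30) + 5*sqrt(66))/92

Group as (sqrt(30) + sqrt(33)) - sqrt(15); multiply by (sqrt(30) + sqrt(33)) + sqrt(15), then rationalise the remaining surd.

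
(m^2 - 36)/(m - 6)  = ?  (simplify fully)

Factor: m^2 - 36 = (m + 6)*(m - 6)
Cancel the common factor (m - 6).

m + 6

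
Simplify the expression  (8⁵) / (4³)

2^9

8⁵ = 2^15; 4³ = 2^6
Combine exponents: 2^9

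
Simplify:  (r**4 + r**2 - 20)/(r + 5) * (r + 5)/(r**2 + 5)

r**2 - 4

Factor: r**4 + r**2 - 20 = (r + 2)*(r - 2)*(r**2 + 5)
Cancel the common factors (r**2 + 5), (r + 5).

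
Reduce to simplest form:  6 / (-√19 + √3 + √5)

(-66*√19 - 102*√5 - 126*√3 - 12*√285)/61

Group as (√3 + √5) - √19; multiply by (√3 + √5) + √19, then rationalise the remaining surd.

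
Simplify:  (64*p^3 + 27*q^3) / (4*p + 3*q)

16*p^2 - 12*p*q + 9*q^2

(4*p)^3 + (3*q)^3 = (4*p + 3*q)(16*p^2 - 12*p*q + 9*q^2).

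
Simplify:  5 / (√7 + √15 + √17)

Group as (√7 + √15) + √17; multiply by (√7 + √15) - √17, then rationalise the remaining surd.

(-2*√1785 + 5*√17 + 9*√15 + 25*√7)/79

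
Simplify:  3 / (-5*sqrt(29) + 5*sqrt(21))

(-3*sqrt(29) - 3*sqrt(21))/40

Multiply numerator and denominator by 5*sqrt(21) + 5*sqrt(29).
Denominator becomes -200; numerator becomes 15*sqrt(21) + 15*sqrt(29).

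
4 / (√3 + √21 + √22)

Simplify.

(-3*√154 + √22 + 2*√21 + 20*√3)/31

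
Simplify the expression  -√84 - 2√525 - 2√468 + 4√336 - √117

-15*√13 + 4*√21

√84 = 2*√21; 2√525 = 10*√21; 2√468 = 12*√13; 4√336 = 16*√21; √117 = 3*√13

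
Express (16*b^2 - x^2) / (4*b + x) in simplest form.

4*b - x

Difference of squares: factor out (4*b + x).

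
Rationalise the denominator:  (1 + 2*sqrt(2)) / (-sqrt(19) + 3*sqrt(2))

-2*sqrt(38) - 12 - sqrt(19) - 3*sqrt(2)

Multiply numerator and denominator by 3*sqrt(2) + sqrt(19).
Denominator becomes -1; numerator becomes 3*sqrt(2) + sqrt(19) + 12 + 2*sqrt(38).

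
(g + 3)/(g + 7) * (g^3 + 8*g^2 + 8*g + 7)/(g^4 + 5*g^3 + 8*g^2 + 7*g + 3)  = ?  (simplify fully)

1/(g + 1)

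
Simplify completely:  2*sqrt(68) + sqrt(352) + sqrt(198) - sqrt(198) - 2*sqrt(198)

2*sqrt(68) = 4*sqrt(17); sqrt(352) = 4*sqrt(22); sqrt(198) = 3*sqrt(22); sqrt(198) = 3*sqrt(22); 2*sqrt(198) = 6*sqrt(22)

-2*sqrt(22) + 4*sqrt(17)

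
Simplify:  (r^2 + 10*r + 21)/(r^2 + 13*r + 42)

(r + 3)/(r + 6)

Factor: r^2 + 10*r + 21 = (r + 3)*(r + 7);  r^2 + 13*r + 42 = (r + 6)*(r + 7)
Cancel the common factor (r + 7).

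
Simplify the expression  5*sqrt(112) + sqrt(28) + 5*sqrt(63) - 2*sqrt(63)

31*sqrt(7)

5*sqrt(112) = 20*sqrt(7); sqrt(28) = 2*sqrt(7); 5*sqrt(63) = 15*sqrt(7); 2*sqrt(63) = 6*sqrt(7)
Combine: (20 + 2 + 15 - 6)·sqrt(7) = 31*sqrt(7)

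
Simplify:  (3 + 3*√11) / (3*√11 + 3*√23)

(-11 - √11 + √23 + √253)/12

Multiply numerator and denominator by -3*√23 + 3*√11.
Denominator becomes -108; numerator becomes -9*√253 - 9*√23 + 9*√11 + 99.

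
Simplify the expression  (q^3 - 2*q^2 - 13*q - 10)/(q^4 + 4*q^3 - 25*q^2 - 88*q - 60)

1/(q + 6)

Factor: q^3 - 2*q^2 - 13*q - 10 = (q + 1)*(q + 2)*(q - 5);  q^4 + 4*q^3 - 25*q^2 - 88*q - 60 = (q + 1)*(q - 5)*(q + 6)*(q + 2)
Cancel the common factors (q + 2), (q - 5), (q + 1).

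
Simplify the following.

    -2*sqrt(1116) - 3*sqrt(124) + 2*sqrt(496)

2*sqrt(1116) = 12*sqrt(31); 3*sqrt(124) = 6*sqrt(31); 2*sqrt(496) = 8*sqrt(31)
Combine: (-12 - 6 + 8)·sqrt(31) = -10*sqrt(31)

-10*sqrt(31)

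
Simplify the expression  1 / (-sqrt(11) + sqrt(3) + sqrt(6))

(sqrt(11) + 4*sqrt(6) + 7*sqrt(3) + 3*sqrt(22))/34

Group as (sqrt(3) + sqrt(6)) - sqrt(11); multiply by (sqrt(3) + sqrt(6)) + sqrt(11), then rationalise the remaining surd.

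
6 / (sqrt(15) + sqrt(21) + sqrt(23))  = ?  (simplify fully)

Group as (sqrt(21) + sqrt(23)) + sqrt(15); multiply by (sqrt(21) + sqrt(23)) - sqrt(15), then rationalise the remaining surd.

(-36*sqrt(805) + 78*sqrt(23) + 102*sqrt(21) + 174*sqrt(15))/1091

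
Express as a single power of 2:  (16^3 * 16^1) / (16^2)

2^8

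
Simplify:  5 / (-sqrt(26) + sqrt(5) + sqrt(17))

(10*sqrt(26) + 35*sqrt(17) + 95*sqrt(5) + 5*sqrt(2210))/162

Group as (sqrt(5) + sqrt(17)) - sqrt(26); multiply by (sqrt(5) + sqrt(17)) + sqrt(26), then rationalise the remaining surd.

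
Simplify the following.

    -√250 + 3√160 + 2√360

√250 = 5*√10; 3√160 = 12*√10; 2√360 = 12*√10
Combine: (-5 + 12 + 12)·√10 = 19*√10

19*√10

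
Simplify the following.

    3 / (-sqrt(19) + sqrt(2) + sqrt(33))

(-24*sqrt(19) - 18*sqrt(33) + 75*sqrt(2) + 3*sqrt(1254))/4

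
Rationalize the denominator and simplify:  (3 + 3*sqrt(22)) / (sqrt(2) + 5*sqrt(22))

(-6*sqrt(11) - 3*sqrt(2) + 15*sqrt(22) + 330)/548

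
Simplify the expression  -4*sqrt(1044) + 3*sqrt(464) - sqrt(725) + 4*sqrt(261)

4*sqrt(1044) = 24*sqrt(29); 3*sqrt(464) = 12*sqrt(29); sqrt(725) = 5*sqrt(29); 4*sqrt(261) = 12*sqrt(29)
Combine: (-24 + 12 - 5 + 12)·sqrt(29) = -5*sqrt(29)

-5*sqrt(29)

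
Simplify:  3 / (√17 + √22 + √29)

(-3*√10846 + 15*√29 + 36*√22 + 51*√17)/698

Group as (√17 + √29) + √22; multiply by (√17 + √29) - √22, then rationalise the remaining surd.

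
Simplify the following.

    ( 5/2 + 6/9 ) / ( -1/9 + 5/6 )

Numerator: 5/2 + 6/9 = 19/6
Denominator: -1/9 + 5/6 = 13/18
Divide: (19/6) · (18/13) = 57/13

57/13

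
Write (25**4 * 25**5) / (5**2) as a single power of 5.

5**16

25**4 = 5**8; 25**5 = 5**10; 5**2 = 5**2
Combine exponents: 5**16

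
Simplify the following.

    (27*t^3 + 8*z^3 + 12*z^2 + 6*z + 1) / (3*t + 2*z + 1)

9*t^2 - 6*t*z - 3*t + 4*z^2 + 4*z + 1

Factor as (a+b)(a^2-ab+b^2) with a=(3*t), b=(2*z + 1).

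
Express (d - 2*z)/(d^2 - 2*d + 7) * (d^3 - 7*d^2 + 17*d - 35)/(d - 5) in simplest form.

Factor: d^3 - 7*d^2 + 17*d - 35 = (d^2 - 2*d + 7)*(d - 5)
Cancel the common factors (d^2 - 2*d + 7), (d - 5).

d - 2*z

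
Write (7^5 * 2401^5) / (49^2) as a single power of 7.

7^5 = 7^5; 2401^5 = 7^20; 49^2 = 7^4
Combine exponents: 7^21

7^21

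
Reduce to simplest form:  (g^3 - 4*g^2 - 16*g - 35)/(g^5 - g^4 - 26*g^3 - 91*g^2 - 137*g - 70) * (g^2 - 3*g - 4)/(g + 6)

Factor: g^3 - 4*g^2 - 16*g - 35 = (g - 7)*(g^2 + 3*g + 5);  g^5 - g^4 - 26*g^3 - 91*g^2 - 137*g - 70 = (g + 2)*(g^2 + 3*g + 5)*(g - 7)*(g + 1);  g^2 - 3*g - 4 = (g + 1)*(g - 4)
Cancel the common factors (g^2 + 3*g + 5), (g + 1), (g - 7).

(g - 4)/(g^2 + 8*g + 12)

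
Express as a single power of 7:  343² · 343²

7^12

343² = 7^6; 343² = 7^6
Combine exponents: 7^12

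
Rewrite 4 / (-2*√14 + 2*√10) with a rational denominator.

(-√14 - √10)/2

Multiply numerator and denominator by 2*√10 + 2*√14.
Denominator becomes -16; numerator becomes 8*√10 + 8*√14.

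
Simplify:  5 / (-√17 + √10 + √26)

(-95*√17 + 5*√26 + 165*√10 + 20*√1105)/679

Group as (√10 + √26) - √17; multiply by (√10 + √26) + √17, then rationalise the remaining surd.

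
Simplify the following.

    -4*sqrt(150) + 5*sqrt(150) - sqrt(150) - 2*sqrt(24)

-4*sqrt(6)

4*sqrt(150) = 20*sqrt(6); 5*sqrt(150) = 25*sqrt(6); sqrt(150) = 5*sqrt(6); 2*sqrt(24) = 4*sqrt(6)
Combine: (-20 + 25 - 5 - 4)·sqrt(6) = -4*sqrt(6)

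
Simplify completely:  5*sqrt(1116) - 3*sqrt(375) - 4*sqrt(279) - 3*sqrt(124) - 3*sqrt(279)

5*sqrt(1116) = 30*sqrt(31); 3*sqrt(375) = 15*sqrt(15); 4*sqrt(279) = 12*sqrt(31); 3*sqrt(124) = 6*sqrt(31); 3*sqrt(279) = 9*sqrt(31)

-15*sqrt(15) + 3*sqrt(31)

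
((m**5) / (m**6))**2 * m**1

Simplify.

1/m

Inside the bracket: (m**-1)
Raise to the power 2: (m**-2)
Multiply by m**1: add exponents.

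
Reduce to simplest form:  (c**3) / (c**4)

1/c

Quotient: (c**-1)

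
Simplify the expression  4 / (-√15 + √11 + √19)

Group as (√11 + √19) - √15; multiply by (√11 + √19) + √15, then rationalise the remaining surd.

(-60*√15 + 28*√19 + 92*√11 + 8*√3135)/611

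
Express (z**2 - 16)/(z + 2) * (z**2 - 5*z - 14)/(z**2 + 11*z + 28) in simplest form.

Factor: z**2 - 16 = (z - 4)*(z + 4);  z**2 - 5*z - 14 = (z - 7)*(z + 2);  z**2 + 11*z + 28 = (z + 4)*(z + 7)
Cancel the common factors (z + 4), (z + 2).

(z**2 - 11*z + 28)/(z + 7)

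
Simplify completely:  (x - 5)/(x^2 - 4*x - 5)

1/(x + 1)

Factor: x^2 - 4*x - 5 = (x - 5)*(x + 1)
Cancel the common factor (x - 5).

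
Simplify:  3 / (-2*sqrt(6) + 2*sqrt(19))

(3*sqrt(6) + 3*sqrt(19))/26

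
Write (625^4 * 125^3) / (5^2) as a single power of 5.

5^23

625^4 = 5^16; 125^3 = 5^9; 5^2 = 5^2
Combine exponents: 5^23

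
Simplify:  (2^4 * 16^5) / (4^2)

2^4 = 2^4; 16^5 = 2^20; 4^2 = 2^4
Combine exponents: 2^20

2^20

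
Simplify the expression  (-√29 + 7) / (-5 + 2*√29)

(-23 + 9*√29)/91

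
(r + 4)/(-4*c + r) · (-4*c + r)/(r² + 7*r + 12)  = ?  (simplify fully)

Factor: r² + 7*r + 12 = (r + 3)·(r + 4)
Cancel the common factors (-4*c + r), (r + 4).

1/(r + 3)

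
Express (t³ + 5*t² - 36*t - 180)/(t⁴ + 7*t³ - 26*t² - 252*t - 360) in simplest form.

1/(t + 2)

Factor: t³ + 5*t² - 36*t - 180 = (t + 6)·(t - 6)·(t + 5);  t⁴ + 7*t³ - 26*t² - 252*t - 360 = (t + 2)·(t - 6)·(t + 6)·(t + 5)
Cancel the common factors (t + 5), (t - 6), (t + 6).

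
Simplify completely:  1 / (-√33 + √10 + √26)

(-3*√33 + 17*√26 + 49*√10 + 4*√2145)/1031

Group as (√10 + √26) - √33; multiply by (√10 + √26) + √33, then rationalise the remaining surd.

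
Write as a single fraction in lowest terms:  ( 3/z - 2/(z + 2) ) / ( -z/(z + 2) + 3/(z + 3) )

Numerator: 3/z - 2/(z + 2) = (z + 6)/(z**2 + 2*z)
Denominator: -z/(z + 2) + 3/(z + 3) = (-z**2 + 6)/(z**2 + 5*z + 6)
Divide: ((z + 6)/(z**2 + 2*z)) · ((z**2 + 5*z + 6)/(-z**2 + 6)) = (-z**2 - 9*z - 18)/(z**3 - 6*z)

(-z**2 - 9*z - 18)/(z**3 - 6*z)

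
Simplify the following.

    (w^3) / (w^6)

w^(-3)

Quotient: (w^-3)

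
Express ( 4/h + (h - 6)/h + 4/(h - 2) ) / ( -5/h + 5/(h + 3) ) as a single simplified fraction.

Numerator: 4/h + (h - 6)/h + 4/(h - 2) = (h**2 + 4)/(h**2 - 2*h)
Denominator: -5/h + 5/(h + 3) = -15/(h**2 + 3*h)
Divide: ((h**2 + 4)/(h**2 - 2*h)) · (-h**2/15 - h/5) = (-h**3 - 3*h**2 - 4*h - 12)/(15*h - 30)

(-h**3 - 3*h**2 - 4*h - 12)/(15*h - 30)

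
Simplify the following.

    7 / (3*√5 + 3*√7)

(-7*√5 + 7*√7)/6

Multiply numerator and denominator by -3*√7 + 3*√5.
Denominator becomes -18; numerator becomes -21*√7 + 21*√5.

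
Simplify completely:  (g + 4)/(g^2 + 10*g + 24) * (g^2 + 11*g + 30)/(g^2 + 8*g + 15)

1/(g + 3)

Factor: g^2 + 10*g + 24 = (g + 6)*(g + 4);  g^2 + 11*g + 30 = (g + 5)*(g + 6);  g^2 + 8*g + 15 = (g + 5)*(g + 3)
Cancel the common factors (g + 4), (g + 6), (g + 5).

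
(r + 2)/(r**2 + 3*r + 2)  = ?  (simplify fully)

1/(r + 1)

Factor: r**2 + 3*r + 2 = (r + 1)*(r + 2)
Cancel the common factor (r + 2).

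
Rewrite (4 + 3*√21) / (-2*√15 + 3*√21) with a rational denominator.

Multiply numerator and denominator by 2*√15 + 3*√21.
Denominator becomes 129; numerator becomes 8*√15 + 12*√21 + 18*√35 + 189.

(8*√15 + 12*√21 + 18*√35 + 189)/129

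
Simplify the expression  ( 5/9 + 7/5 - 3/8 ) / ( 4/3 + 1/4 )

Numerator: 5/9 + 7/5 - 3/8 = 569/360
Denominator: 4/3 + 1/4 = 19/12
Divide: (569/360) · (12/19) = 569/570

569/570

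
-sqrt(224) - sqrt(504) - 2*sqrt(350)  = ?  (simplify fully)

-20*sqrt(14)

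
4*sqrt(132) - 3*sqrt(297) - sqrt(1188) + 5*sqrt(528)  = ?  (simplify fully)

13*sqrt(33)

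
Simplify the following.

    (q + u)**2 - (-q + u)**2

Binomially expand both and collect terms in u, q.

4*q*u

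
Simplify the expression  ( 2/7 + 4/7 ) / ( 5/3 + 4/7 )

Numerator: 2/7 + 4/7 = 6/7
Denominator: 5/3 + 4/7 = 47/21
Divide: (6/7) · (21/47) = 18/47

18/47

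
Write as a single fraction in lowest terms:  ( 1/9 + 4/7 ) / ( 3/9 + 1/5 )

Numerator: 1/9 + 4/7 = 43/63
Denominator: 3/9 + 1/5 = 8/15
Divide: (43/63) · (15/8) = 215/168

215/168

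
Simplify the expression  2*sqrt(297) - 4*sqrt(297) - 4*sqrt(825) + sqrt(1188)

-20*sqrt(33)

2*sqrt(297) = 6*sqrt(33); 4*sqrt(297) = 12*sqrt(33); 4*sqrt(825) = 20*sqrt(33); sqrt(1188) = 6*sqrt(33)
Combine: (6 - 12 - 20 + 6)·sqrt(33) = -20*sqrt(33)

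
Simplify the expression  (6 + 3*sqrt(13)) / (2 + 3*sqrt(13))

Multiply numerator and denominator by -3*sqrt(13) + 2.
Denominator becomes -113; numerator becomes -105 - 12*sqrt(13).

(12*sqrt(13) + 105)/113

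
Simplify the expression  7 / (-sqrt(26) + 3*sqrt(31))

(7*sqrt(26) + 21*sqrt(31))/253

Multiply numerator and denominator by sqrt(26) + 3*sqrt(31).
Denominator becomes 253; numerator becomes 7*sqrt(26) + 21*sqrt(31).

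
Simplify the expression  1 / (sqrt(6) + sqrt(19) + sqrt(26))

(-4*sqrt(741) - sqrt(26) + 13*sqrt(19) + 39*sqrt(6))/455

Group as (sqrt(6) + sqrt(26)) + sqrt(19); multiply by (sqrt(6) + sqrt(26)) - sqrt(19), then rationalise the remaining surd.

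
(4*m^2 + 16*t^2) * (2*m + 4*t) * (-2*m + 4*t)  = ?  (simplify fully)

-16*m^4 + 256*t^4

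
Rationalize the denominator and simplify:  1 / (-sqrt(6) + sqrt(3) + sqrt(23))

Group as (sqrt(3) + sqrt(23)) - sqrt(6); multiply by (sqrt(3) + sqrt(23)) + sqrt(6), then rationalise the remaining surd.

(-13*sqrt(3) - 3*sqrt(46) + 10*sqrt(6) + 7*sqrt(23))/62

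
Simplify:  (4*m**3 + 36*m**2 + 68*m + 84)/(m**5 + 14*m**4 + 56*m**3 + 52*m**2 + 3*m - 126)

Factor: 4*m**3 + 36*m**2 + 68*m + 84 = 4*(m + 7)*(m**2 + 2*m + 3);  m**5 + 14*m**4 + 56*m**3 + 52*m**2 + 3*m - 126 = (m + 6)*(m**2 + 2*m + 3)*(m + 7)*(m - 1)
Cancel the common factors (m**2 + 2*m + 3), (m + 7).

4/(m**2 + 5*m - 6)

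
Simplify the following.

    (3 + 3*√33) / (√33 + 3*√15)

(-33 - √33 + 3*√15 + 9*√55)/34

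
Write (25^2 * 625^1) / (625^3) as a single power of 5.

5^(-4)

25^2 = 5^4; 625^1 = 5^4; 625^3 = 5^12
Combine exponents: 5^(-4)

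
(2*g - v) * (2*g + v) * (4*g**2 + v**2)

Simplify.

((2*g)+v)((2*g)-v) = 4*g**2 - v**2; continue pairing.

16*g**4 - v**4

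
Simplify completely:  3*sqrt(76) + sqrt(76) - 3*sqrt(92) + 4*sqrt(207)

6*sqrt(23) + 8*sqrt(19)

3*sqrt(76) = 6*sqrt(19); sqrt(76) = 2*sqrt(19); 3*sqrt(92) = 6*sqrt(23); 4*sqrt(207) = 12*sqrt(23)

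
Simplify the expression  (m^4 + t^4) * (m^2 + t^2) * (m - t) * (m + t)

m^8 - t^8

Telescope via difference of squares: (m+t)(m-t) = m^2 - t^2, then repeat with the next factor.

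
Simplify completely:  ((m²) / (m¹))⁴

Inside the bracket: m¹
Raise to the power 4: m⁴

m⁴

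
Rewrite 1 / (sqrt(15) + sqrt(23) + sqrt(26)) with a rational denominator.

(-sqrt(8970) + 6*sqrt(26) + 9*sqrt(23) + 17*sqrt(15))/618

Group as (sqrt(23) + sqrt(26)) + sqrt(15); multiply by (sqrt(23) + sqrt(26)) - sqrt(15), then rationalise the remaining surd.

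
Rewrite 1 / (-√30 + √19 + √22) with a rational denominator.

(-11*√30 + 27*√22 + 33*√19 + 4*√3135)/1551

Group as (√19 + √22) - √30; multiply by (√19 + √22) + √30, then rationalise the remaining surd.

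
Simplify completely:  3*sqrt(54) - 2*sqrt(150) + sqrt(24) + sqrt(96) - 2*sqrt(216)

-7*sqrt(6)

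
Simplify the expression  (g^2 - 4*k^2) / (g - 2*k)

g^2 - 4*k^2 factors as (g - 2*k)*(g + 2*k).

g + 2*k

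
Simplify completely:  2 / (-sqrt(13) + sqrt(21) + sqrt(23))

(-62*sqrt(13) + 22*sqrt(23) + 30*sqrt(21) + 4*sqrt(6279))/971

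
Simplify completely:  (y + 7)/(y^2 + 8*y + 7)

1/(y + 1)

Factor: y^2 + 8*y + 7 = (y + 7)*(y + 1)
Cancel the common factor (y + 7).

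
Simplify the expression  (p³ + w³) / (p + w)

p² - p*w + w²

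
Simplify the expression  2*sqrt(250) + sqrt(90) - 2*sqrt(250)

2*sqrt(250) = 10*sqrt(10); sqrt(90) = 3*sqrt(10); 2*sqrt(250) = 10*sqrt(10)
Combine: (10 + 3 - 10)·sqrt(10) = 3*sqrt(10)

3*sqrt(10)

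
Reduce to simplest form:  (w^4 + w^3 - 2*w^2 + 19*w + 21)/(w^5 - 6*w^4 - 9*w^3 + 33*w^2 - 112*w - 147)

Factor: w^4 + w^3 - 2*w^2 + 19*w + 21 = (w + 3)*(w^2 - 3*w + 7)*(w + 1);  w^5 - 6*w^4 - 9*w^3 + 33*w^2 - 112*w - 147 = (w + 1)*(w^2 - 3*w + 7)*(w - 7)*(w + 3)
Cancel the common factors (w^2 - 3*w + 7), (w + 1), (w + 3).

1/(w - 7)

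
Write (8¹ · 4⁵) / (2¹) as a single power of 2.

8¹ = 2^3; 4⁵ = 2^10; 2¹ = 2^1
Combine exponents: 2^12

2^12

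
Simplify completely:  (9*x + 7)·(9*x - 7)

81*x² - 49

Difference of squares with P = 9*x, Q = 7.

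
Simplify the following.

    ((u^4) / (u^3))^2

u^2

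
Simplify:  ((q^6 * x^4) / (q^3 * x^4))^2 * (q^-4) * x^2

q^2*x^2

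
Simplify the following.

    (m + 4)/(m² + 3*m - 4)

Factor: m² + 3*m - 4 = (m + 4)·(m - 1)
Cancel the common factor (m + 4).

1/(m - 1)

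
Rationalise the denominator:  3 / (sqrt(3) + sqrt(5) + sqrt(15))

Group as (sqrt(3) + sqrt(5)) + sqrt(15); multiply by (sqrt(3) + sqrt(5)) - sqrt(15), then rationalise the remaining surd.

(-90 - 21*sqrt(15) + 39*sqrt(5) + 51*sqrt(3))/11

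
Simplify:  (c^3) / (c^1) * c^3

c^5

Quotient: c^2
Multiply by c^3: add exponents.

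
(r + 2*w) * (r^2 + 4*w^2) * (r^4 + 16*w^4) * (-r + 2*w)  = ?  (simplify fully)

-r^8 + 256*w^8

Telescope via difference of squares: ((2*w)+r)((2*w)-r) = -r^2 + 4*w^2, then repeat with the next factor.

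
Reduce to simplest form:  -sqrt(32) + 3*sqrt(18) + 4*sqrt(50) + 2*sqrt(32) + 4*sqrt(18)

sqrt(32) = 4*sqrt(2); 3*sqrt(18) = 9*sqrt(2); 4*sqrt(50) = 20*sqrt(2); 2*sqrt(32) = 8*sqrt(2); 4*sqrt(18) = 12*sqrt(2)
Combine: (-4 + 9 + 20 + 8 + 12)·sqrt(2) = 45*sqrt(2)

45*sqrt(2)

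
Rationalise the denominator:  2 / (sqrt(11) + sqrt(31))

(-sqrt(11) + sqrt(31))/10

Multiply numerator and denominator by -sqrt(31) + sqrt(11).
Denominator becomes -20; numerator becomes -2*sqrt(31) + 2*sqrt(11).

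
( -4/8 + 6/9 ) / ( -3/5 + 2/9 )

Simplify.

Numerator: -4/8 + 6/9 = 1/6
Denominator: -3/5 + 2/9 = -17/45
Divide: (1/6) · (-45/17) = -15/34

-15/34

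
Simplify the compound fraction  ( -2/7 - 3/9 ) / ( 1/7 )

Numerator: -2/7 - 3/9 = -13/21
Denominator: 1/7 = 1/7
Divide: (-13/21) · (7) = -13/3

-13/3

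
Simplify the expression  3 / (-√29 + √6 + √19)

Group as (√6 + √19) - √29; multiply by (√6 + √19) + √29, then rationalise the remaining surd.

(6*√29 + 24*√19 + 63*√6 + 3*√3306)/220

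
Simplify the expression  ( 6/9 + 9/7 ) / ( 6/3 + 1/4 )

164/189

Numerator: 6/9 + 9/7 = 41/21
Denominator: 6/3 + 1/4 = 9/4
Divide: (41/21) · (4/9) = 164/189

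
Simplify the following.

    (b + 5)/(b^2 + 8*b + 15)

1/(b + 3)

Factor: b^2 + 8*b + 15 = (b + 3)*(b + 5)
Cancel the common factor (b + 5).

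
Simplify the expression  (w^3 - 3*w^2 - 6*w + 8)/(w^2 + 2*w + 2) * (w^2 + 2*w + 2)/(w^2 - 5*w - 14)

(w^2 - 5*w + 4)/(w - 7)

Factor: w^3 - 3*w^2 - 6*w + 8 = (w - 1)*(w + 2)*(w - 4);  w^2 - 5*w - 14 = (w + 2)*(w - 7)
Cancel the common factors (w^2 + 2*w + 2), (w + 2).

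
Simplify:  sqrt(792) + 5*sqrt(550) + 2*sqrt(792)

43*sqrt(22)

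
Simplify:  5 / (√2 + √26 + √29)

(-20*√377 - 5*√29 + 25*√26 + 265*√2)/207

Group as (√2 + √26) + √29; multiply by (√2 + √26) - √29, then rationalise the remaining surd.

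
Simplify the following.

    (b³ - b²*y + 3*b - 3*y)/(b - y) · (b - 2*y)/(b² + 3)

b - 2*y

Factor: b³ - b²*y + 3*b - 3*y = (b² + 3)·(b - y)
Cancel the common factors (b² + 3), (b - y).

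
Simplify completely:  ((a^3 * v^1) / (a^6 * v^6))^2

1/(a^6*v^10)

Inside the bracket: (a^-3) * (v^-5)
Raise to the power 2: (a^-6) * (v^-10)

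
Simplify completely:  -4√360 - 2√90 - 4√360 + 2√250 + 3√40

-38*√10

4√360 = 24*√10; 2√90 = 6*√10; 4√360 = 24*√10; 2√250 = 10*√10; 3√40 = 6*√10
Combine: (-24 - 6 - 24 + 10 + 6)·√10 = -38*√10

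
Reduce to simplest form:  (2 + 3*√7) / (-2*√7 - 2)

Multiply numerator and denominator by -2 + 2*√7.
Denominator becomes -24; numerator becomes -2*√7 + 38.

(-19 + √7)/12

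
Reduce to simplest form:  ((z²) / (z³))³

Inside the bracket: (z^-1)
Raise to the power 3: (z^-3)

z^(-3)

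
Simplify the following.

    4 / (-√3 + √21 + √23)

(-164*√3 + 4*√23 + 20*√21 + 24*√161)/251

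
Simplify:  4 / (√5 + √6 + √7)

(-√210 + 2*√7 + 3*√6 + 4*√5)/13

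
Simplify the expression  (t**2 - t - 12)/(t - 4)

t + 3

Factor: t**2 - t - 12 = (t - 4)*(t + 3)
Cancel the common factor (t - 4).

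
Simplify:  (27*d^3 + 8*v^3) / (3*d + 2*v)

(2*v)^3 + (3*d)^3 = (3*d + 2*v)(9*d^2 - 6*d*v + 4*v^2).

9*d^2 - 6*d*v + 4*v^2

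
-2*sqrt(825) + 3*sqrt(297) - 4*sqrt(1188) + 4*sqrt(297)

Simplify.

2*sqrt(825) = 10*sqrt(33); 3*sqrt(297) = 9*sqrt(33); 4*sqrt(1188) = 24*sqrt(33); 4*sqrt(297) = 12*sqrt(33)
Combine: (-10 + 9 - 24 + 12)·sqrt(33) = -13*sqrt(33)

-13*sqrt(33)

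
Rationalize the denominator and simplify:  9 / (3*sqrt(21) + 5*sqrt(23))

(-27*sqrt(21) + 45*sqrt(23))/386

Multiply numerator and denominator by -5*sqrt(23) + 3*sqrt(21).
Denominator becomes -386; numerator becomes -45*sqrt(23) + 27*sqrt(21).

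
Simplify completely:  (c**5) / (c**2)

Quotient: c**3

c**3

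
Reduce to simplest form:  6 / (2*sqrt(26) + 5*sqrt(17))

(-4*sqrt(26) + 10*sqrt(17))/107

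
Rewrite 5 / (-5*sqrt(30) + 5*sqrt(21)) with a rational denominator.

(-sqrt(30) - sqrt(21))/9

Multiply numerator and denominator by 5*sqrt(21) + 5*sqrt(30).
Denominator becomes -225; numerator becomes 25*sqrt(21) + 25*sqrt(30).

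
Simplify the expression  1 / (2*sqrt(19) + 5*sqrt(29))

Multiply numerator and denominator by -5*sqrt(29) + 2*sqrt(19).
Denominator becomes -649; numerator becomes -5*sqrt(29) + 2*sqrt(19).

(-2*sqrt(19) + 5*sqrt(29))/649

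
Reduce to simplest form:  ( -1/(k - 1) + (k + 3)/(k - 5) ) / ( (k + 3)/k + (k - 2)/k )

(k³ + k² + 2*k)/(2*k³ - 11*k² + 4*k + 5)

Numerator: -1/(k - 1) + (k + 3)/(k - 5) = (k² + k + 2)/(k² - 6*k + 5)
Denominator: (k + 3)/k + (k - 2)/k = (2*k + 1)/k
Divide: ((k² + k + 2)/(k² - 6*k + 5)) · (k/(2*k + 1)) = (k³ + k² + 2*k)/(2*k³ - 11*k² + 4*k + 5)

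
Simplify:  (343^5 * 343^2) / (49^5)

343^5 = 7^15; 343^2 = 7^6; 49^5 = 7^10
Combine exponents: 7^11

7^11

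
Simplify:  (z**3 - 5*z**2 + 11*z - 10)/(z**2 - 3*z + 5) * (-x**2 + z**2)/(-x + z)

Factor: z**3 - 5*z**2 + 11*z - 10 = (z**2 - 3*z + 5)*(z - 2);  -x**2 + z**2 = (-x + z)*(x + z)
Cancel the common factors (z**2 - 3*z + 5), (-x + z).

x*z - 2*x + z**2 - 2*z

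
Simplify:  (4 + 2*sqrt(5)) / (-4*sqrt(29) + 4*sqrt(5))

Multiply numerator and denominator by 4*sqrt(5) + 4*sqrt(29).
Denominator becomes -384; numerator becomes 16*sqrt(5) + 40 + 16*sqrt(29) + 8*sqrt(145).

(-sqrt(145) - 2*sqrt(29) - 5 - 2*sqrt(5))/48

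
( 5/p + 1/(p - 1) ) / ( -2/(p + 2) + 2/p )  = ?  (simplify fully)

Numerator: 5/p + 1/(p - 1) = (6*p - 5)/(p**2 - p)
Denominator: -2/(p + 2) + 2/p = 4/(p**2 + 2*p)
Divide: ((6*p - 5)/(p**2 - p)) · (p**2/4 + p/2) = (6*p**2 + 7*p - 10)/(4*p - 4)

(6*p**2 + 7*p - 10)/(4*p - 4)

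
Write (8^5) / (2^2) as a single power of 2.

8^5 = 2^15; 2^2 = 2^2
Combine exponents: 2^13

2^13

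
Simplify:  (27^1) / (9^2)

3^(-1)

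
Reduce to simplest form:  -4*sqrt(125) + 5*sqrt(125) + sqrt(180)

4*sqrt(125) = 20*sqrt(5); 5*sqrt(125) = 25*sqrt(5); sqrt(180) = 6*sqrt(5)
Combine: (-20 + 25 + 6)·sqrt(5) = 11*sqrt(5)

11*sqrt(5)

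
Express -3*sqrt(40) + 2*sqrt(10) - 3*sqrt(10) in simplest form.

-7*sqrt(10)

3*sqrt(40) = 6*sqrt(10); 2*sqrt(10) = 2*sqrt(10); 3*sqrt(10) = 3*sqrt(10)
Combine: (-6 + 2 - 3)·sqrt(10) = -7*sqrt(10)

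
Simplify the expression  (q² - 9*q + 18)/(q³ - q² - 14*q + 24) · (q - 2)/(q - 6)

Factor: q² - 9*q + 18 = (q - 6)·(q - 3);  q³ - q² - 14*q + 24 = (q - 3)·(q + 4)·(q - 2)
Cancel the common factors (q - 2), (q - 3), (q - 6).

1/(q + 4)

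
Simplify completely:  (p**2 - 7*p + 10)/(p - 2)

p - 5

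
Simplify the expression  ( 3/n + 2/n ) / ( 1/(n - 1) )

(5*n - 5)/n

Numerator: 3/n + 2/n = 5/n
Denominator: 1/(n - 1) = 1/(n - 1)
Divide: (5/n) · (n - 1) = (5*n - 5)/n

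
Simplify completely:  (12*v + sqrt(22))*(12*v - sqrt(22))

144*v**2 - 22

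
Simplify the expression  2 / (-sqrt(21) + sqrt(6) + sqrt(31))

Group as (sqrt(6) + sqrt(31)) - sqrt(21); multiply by (sqrt(6) + sqrt(31)) + sqrt(21), then rationalise the remaining surd.

(-8*sqrt(21) - 2*sqrt(31) + 23*sqrt(6) + 3*sqrt(434))/122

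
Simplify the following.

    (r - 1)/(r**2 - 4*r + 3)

1/(r - 3)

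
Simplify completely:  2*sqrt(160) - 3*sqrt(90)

-sqrt(10)

2*sqrt(160) = 8*sqrt(10); 3*sqrt(90) = 9*sqrt(10)
Combine: (8 - 9)·sqrt(10) = -sqrt(10)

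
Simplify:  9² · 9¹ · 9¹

9² = 3^4; 9¹ = 3^2; 9¹ = 3^2
Combine exponents: 3^8

3^8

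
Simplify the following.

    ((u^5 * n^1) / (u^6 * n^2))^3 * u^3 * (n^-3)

Inside the bracket: (u^-1) * (n^-1)
Raise to the power 3: (u^-3) * (n^-3)
Multiply by u^3 * (n^-3): add exponents.

n^(-6)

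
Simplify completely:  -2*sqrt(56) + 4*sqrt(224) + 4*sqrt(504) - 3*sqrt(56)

30*sqrt(14)

2*sqrt(56) = 4*sqrt(14); 4*sqrt(224) = 16*sqrt(14); 4*sqrt(504) = 24*sqrt(14); 3*sqrt(56) = 6*sqrt(14)
Combine: (-4 + 16 + 24 - 6)·sqrt(14) = 30*sqrt(14)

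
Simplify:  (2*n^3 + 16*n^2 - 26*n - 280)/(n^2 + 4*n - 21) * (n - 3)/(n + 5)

2*n - 8

Factor: 2*n^3 + 16*n^2 - 26*n - 280 = 2*(n - 4)*(n + 5)*(n + 7);  n^2 + 4*n - 21 = (n - 3)*(n + 7)
Cancel the common factors (n + 7), (n + 5), (n - 3).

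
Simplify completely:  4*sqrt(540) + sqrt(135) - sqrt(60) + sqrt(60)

27*sqrt(15)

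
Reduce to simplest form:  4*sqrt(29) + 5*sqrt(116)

4*sqrt(29) = 4*sqrt(29); 5*sqrt(116) = 10*sqrt(29)
Combine: (4 + 10)·sqrt(29) = 14*sqrt(29)

14*sqrt(29)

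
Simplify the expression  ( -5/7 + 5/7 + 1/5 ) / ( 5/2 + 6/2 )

2/55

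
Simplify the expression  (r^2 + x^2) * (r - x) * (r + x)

Pair the conjugate factors: (r+x)(r-x) = r^2 - x^2, then repeat with the next factor.

r^4 - x^4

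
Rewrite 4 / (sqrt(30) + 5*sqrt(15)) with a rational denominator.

Multiply numerator and denominator by -sqrt(30) + 5*sqrt(15).
Denominator becomes 345; numerator becomes -4*sqrt(30) + 20*sqrt(15).

(-4*sqrt(30) + 20*sqrt(15))/345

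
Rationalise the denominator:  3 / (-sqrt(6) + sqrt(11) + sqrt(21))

(-39*sqrt(6) - 6*sqrt(21) + 24*sqrt(11) + 9*sqrt(154))/124

Group as (sqrt(11) + sqrt(21)) - sqrt(6); multiply by (sqrt(11) + sqrt(21)) + sqrt(6), then rationalise the remaining surd.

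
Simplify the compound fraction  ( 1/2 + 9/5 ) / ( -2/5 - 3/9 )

-69/22

Numerator: 1/2 + 9/5 = 23/10
Denominator: -2/5 - 3/9 = -11/15
Divide: (23/10) · (-15/11) = -69/22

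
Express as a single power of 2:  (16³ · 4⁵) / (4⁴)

2^14

16³ = 2^12; 4⁵ = 2^10; 4⁴ = 2^8
Combine exponents: 2^14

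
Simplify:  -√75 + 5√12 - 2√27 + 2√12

√75 = 5*√3; 5√12 = 10*√3; 2√27 = 6*√3; 2√12 = 4*√3
Combine: (-5 + 10 - 6 + 4)·√3 = 3*√3

3*√3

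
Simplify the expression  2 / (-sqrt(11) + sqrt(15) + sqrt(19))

(-46*sqrt(11) + 14*sqrt(19) + 30*sqrt(15) + 4*sqrt(3135))/611

Group as (sqrt(15) + sqrt(19)) - sqrt(11); multiply by (sqrt(15) + sqrt(19)) + sqrt(11), then rationalise the remaining surd.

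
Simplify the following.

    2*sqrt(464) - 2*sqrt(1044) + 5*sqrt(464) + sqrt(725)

21*sqrt(29)

2*sqrt(464) = 8*sqrt(29); 2*sqrt(1044) = 12*sqrt(29); 5*sqrt(464) = 20*sqrt(29); sqrt(725) = 5*sqrt(29)
Combine: (8 - 12 + 20 + 5)·sqrt(29) = 21*sqrt(29)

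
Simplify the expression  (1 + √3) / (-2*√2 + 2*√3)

(√2 + √3 + √6 + 3)/2

Multiply numerator and denominator by 2*√2 + 2*√3.
Denominator becomes 4; numerator becomes 2*√2 + 2*√3 + 2*√6 + 6.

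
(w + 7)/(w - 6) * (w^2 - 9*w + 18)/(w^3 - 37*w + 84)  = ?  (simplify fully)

Factor: w^2 - 9*w + 18 = (w - 6)*(w - 3);  w^3 - 37*w + 84 = (w - 3)*(w - 4)*(w + 7)
Cancel the common factors (w - 6), (w - 3), (w + 7).

1/(w - 4)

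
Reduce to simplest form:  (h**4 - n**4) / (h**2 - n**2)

Difference of fourth powers: factor out (h**2 - n**2).

h**2 + n**2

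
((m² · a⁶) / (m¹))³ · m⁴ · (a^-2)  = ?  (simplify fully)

a^16*m⁷

Inside the bracket: m¹ · a⁶
Raise to the power 3: m³ · a^18
Multiply by m⁴ · (a^-2): add exponents.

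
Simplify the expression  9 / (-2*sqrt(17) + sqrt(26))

(-6*sqrt(17) - 3*sqrt(26))/14

Multiply numerator and denominator by sqrt(26) + 2*sqrt(17).
Denominator becomes -42; numerator becomes 9*sqrt(26) + 18*sqrt(17).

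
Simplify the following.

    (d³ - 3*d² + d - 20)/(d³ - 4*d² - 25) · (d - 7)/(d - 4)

(d - 7)/(d - 5)

Factor: d³ - 3*d² + d - 20 = (d - 4)·(d² + d + 5);  d³ - 4*d² - 25 = (d² + d + 5)·(d - 5)
Cancel the common factors (d² + d + 5), (d - 4).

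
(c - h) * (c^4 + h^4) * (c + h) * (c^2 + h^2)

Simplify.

Telescope via difference of squares: (c+h)(c-h) = c^2 - h^2, then repeat with the next factor.

c^8 - h^8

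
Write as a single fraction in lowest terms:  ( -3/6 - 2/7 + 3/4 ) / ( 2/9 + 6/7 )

Numerator: -3/6 - 2/7 + 3/4 = -1/28
Denominator: 2/9 + 6/7 = 68/63
Divide: (-1/28) · (63/68) = -9/272

-9/272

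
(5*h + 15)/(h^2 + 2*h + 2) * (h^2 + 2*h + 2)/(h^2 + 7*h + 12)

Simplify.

5/(h + 4)

Factor: 5*h + 15 = 5*(h + 3);  h^2 + 7*h + 12 = (h + 3)*(h + 4)
Cancel the common factors (h^2 + 2*h + 2), (h + 3).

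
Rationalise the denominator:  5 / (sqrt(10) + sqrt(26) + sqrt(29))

(-20*sqrt(1885) + 35*sqrt(29) + 65*sqrt(26) + 225*sqrt(10))/991

Group as (sqrt(10) + sqrt(29)) + sqrt(26); multiply by (sqrt(10) + sqrt(29)) - sqrt(26), then rationalise the remaining surd.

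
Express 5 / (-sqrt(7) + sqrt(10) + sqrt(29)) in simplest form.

(-80*sqrt(7) - 30*sqrt(29) + 65*sqrt(10) + 5*sqrt(2030))/68

Group as (sqrt(10) + sqrt(29)) - sqrt(7); multiply by (sqrt(10) + sqrt(29)) + sqrt(7), then rationalise the remaining surd.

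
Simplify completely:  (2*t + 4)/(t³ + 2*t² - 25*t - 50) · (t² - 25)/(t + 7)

2/(t + 7)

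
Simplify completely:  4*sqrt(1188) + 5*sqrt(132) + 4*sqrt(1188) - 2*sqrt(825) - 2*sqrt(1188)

4*sqrt(1188) = 24*sqrt(33); 5*sqrt(132) = 10*sqrt(33); 4*sqrt(1188) = 24*sqrt(33); 2*sqrt(825) = 10*sqrt(33); 2*sqrt(1188) = 12*sqrt(33)
Combine: (24 + 10 + 24 - 10 - 12)·sqrt(33) = 36*sqrt(33)

36*sqrt(33)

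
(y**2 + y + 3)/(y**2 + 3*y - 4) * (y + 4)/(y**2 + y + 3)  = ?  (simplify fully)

1/(y - 1)

Factor: y**2 + 3*y - 4 = (y + 4)*(y - 1)
Cancel the common factors (y**2 + y + 3), (y + 4).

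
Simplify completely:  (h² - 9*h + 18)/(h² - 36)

(h - 3)/(h + 6)

Factor: h² - 9*h + 18 = (h - 3)·(h - 6);  h² - 36 = (h - 6)·(h + 6)
Cancel the common factor (h - 6).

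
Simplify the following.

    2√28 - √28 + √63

2√28 = 4*√7; √28 = 2*√7; √63 = 3*√7
Combine: (4 - 2 + 3)·√7 = 5*√7

5*√7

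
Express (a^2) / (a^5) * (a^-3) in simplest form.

a^(-6)

Quotient: (a^-3)
Multiply by (a^-3): add exponents.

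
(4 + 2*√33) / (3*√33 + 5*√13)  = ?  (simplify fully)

(-99 - 6*√33 + 10*√13 + 5*√429)/14

Multiply numerator and denominator by -5*√13 + 3*√33.
Denominator becomes -28; numerator becomes -10*√429 - 20*√13 + 12*√33 + 198.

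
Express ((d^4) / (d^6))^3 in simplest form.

Inside the bracket: (d^-2)
Raise to the power 3: (d^-6)

d^(-6)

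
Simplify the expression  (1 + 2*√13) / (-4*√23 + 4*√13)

(-2*√299 - 26 - √23 - √13)/40

Multiply numerator and denominator by 4*√13 + 4*√23.
Denominator becomes -160; numerator becomes 4*√13 + 4*√23 + 104 + 8*√299.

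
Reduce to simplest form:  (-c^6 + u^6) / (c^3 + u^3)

Factor u^6 - c^6 and cancel (c^3 + u^3).

-c^3 + u^3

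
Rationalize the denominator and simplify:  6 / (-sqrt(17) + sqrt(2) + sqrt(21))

(-3*sqrt(17) - sqrt(21) + 18*sqrt(2) + sqrt(714))/11

Group as (sqrt(2) + sqrt(21)) - sqrt(17); multiply by (sqrt(2) + sqrt(21)) + sqrt(17), then rationalise the remaining surd.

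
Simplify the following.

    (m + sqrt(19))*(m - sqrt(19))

Difference of squares with P = m, Q = sqrt(19).

m^2 - 19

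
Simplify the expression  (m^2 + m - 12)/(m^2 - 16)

(m - 3)/(m - 4)

Factor: m^2 + m - 12 = (m + 4)*(m - 3);  m^2 - 16 = (m + 4)*(m - 4)
Cancel the common factor (m + 4).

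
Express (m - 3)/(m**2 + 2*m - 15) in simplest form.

Factor: m**2 + 2*m - 15 = (m + 5)*(m - 3)
Cancel the common factor (m - 3).

1/(m + 5)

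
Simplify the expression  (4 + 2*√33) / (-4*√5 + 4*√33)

(2*√5 + 2*√33 + √165 + 33)/56

Multiply numerator and denominator by 4*√5 + 4*√33.
Denominator becomes 448; numerator becomes 16*√5 + 16*√33 + 8*√165 + 264.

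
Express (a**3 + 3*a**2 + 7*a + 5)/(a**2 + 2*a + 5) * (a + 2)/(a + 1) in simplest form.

a + 2

Factor: a**3 + 3*a**2 + 7*a + 5 = (a**2 + 2*a + 5)*(a + 1)
Cancel the common factors (a**2 + 2*a + 5), (a + 1).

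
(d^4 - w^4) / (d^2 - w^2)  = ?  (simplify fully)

Factor d^4 - w^4 and cancel (d^2 - w^2).

d^2 + w^2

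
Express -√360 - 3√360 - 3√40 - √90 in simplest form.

-33*√10

√360 = 6*√10; 3√360 = 18*√10; 3√40 = 6*√10; √90 = 3*√10
Combine: (-6 - 18 - 6 - 3)·√10 = -33*√10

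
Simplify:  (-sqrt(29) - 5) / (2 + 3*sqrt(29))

Multiply numerator and denominator by -3*sqrt(29) + 2.
Denominator becomes -257; numerator becomes 13*sqrt(29) + 77.

(-77 - 13*sqrt(29))/257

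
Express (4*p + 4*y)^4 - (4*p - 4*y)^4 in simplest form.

2048*p*y*(p^2 + y^2)

Write as f((4*p),(4*y)) - f((4*p),-(4*y)) and expand.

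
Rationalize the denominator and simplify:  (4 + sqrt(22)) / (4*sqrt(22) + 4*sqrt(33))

Multiply numerator and denominator by -4*sqrt(33) + 4*sqrt(22).
Denominator becomes -176; numerator becomes -44*sqrt(6) - 16*sqrt(33) + 16*sqrt(22) + 88.

(-22 - 4*sqrt(22) + 4*sqrt(33) + 11*sqrt(6))/44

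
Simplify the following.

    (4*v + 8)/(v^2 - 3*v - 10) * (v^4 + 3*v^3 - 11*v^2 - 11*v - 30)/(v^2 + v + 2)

(4*v^2 + 8*v - 60)/(v - 5)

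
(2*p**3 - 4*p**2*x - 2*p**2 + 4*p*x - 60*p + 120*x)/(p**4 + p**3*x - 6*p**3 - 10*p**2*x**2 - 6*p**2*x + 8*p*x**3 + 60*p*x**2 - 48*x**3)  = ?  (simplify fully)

Factor: 2*p**3 - 4*p**2*x - 2*p**2 + 4*p*x - 60*p + 120*x = 2*(p - 6)*(p - 2*x)*(p + 5);  p**4 + p**3*x - 6*p**3 - 10*p**2*x**2 - 6*p**2*x + 8*p*x**3 + 60*p*x**2 - 48*x**3 = (p - 2*x)*(p + 4*x)*(p - x)*(p - 6)
Cancel the common factors (p - 6), (p - 2*x).

(-2*p - 10)/(-p**2 - 3*p*x + 4*x**2)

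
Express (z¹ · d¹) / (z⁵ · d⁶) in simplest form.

1/(d⁵*z⁴)

Quotient: (z^-4) · (d^-5)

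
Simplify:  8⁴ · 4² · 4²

8⁴ = 2^12; 4² = 2^4; 4² = 2^4
Combine exponents: 2^20

2^20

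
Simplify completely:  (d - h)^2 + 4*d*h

(d + h)^2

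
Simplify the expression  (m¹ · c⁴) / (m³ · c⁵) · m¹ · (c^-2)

1/(c³*m)

Quotient: (m^-2) · (c^-1)
Multiply by m¹ · (c^-2): add exponents.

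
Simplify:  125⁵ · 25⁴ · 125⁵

125⁵ = 5^15; 25⁴ = 5^8; 125⁵ = 5^15
Combine exponents: 5^38

5^38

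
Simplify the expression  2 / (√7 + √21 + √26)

Group as (√21 + √26) + √7; multiply by (√21 + √26) - √7, then rationalise the remaining surd.

(-7*√78 + √26 + 6*√21 + 20*√7)/146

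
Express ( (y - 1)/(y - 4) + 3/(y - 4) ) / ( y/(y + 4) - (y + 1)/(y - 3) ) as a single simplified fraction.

Numerator: (y - 1)/(y - 4) + 3/(y - 4) = (y + 2)/(y - 4)
Denominator: y/(y + 4) - (y + 1)/(y - 3) = (-8*y - 4)/(y**2 + y - 12)
Divide: ((y + 2)/(y - 4)) · ((y**2 + y - 12)/(-8*y - 4)) = (-y**3 - 3*y**2 + 10*y + 24)/(8*y**2 - 28*y - 16)

(-y**3 - 3*y**2 + 10*y + 24)/(8*y**2 - 28*y - 16)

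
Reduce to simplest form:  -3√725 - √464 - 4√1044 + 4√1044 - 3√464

-31*√29

3√725 = 15*√29; √464 = 4*√29; 4√1044 = 24*√29; 4√1044 = 24*√29; 3√464 = 12*√29
Combine: (-15 - 4 - 24 + 24 - 12)·√29 = -31*√29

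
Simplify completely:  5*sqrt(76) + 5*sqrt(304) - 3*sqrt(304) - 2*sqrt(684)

6*sqrt(19)

5*sqrt(76) = 10*sqrt(19); 5*sqrt(304) = 20*sqrt(19); 3*sqrt(304) = 12*sqrt(19); 2*sqrt(684) = 12*sqrt(19)
Combine: (10 + 20 - 12 - 12)·sqrt(19) = 6*sqrt(19)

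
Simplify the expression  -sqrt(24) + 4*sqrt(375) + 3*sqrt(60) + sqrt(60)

sqrt(24) = 2*sqrt(6); 4*sqrt(375) = 20*sqrt(15); 3*sqrt(60) = 6*sqrt(15); sqrt(60) = 2*sqrt(15)

-2*sqrt(6) + 28*sqrt(15)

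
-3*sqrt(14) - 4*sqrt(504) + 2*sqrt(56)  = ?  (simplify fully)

3*sqrt(14) = 3*sqrt(14); 4*sqrt(504) = 24*sqrt(14); 2*sqrt(56) = 4*sqrt(14)
Combine: (-3 - 24 + 4)·sqrt(14) = -23*sqrt(14)

-23*sqrt(14)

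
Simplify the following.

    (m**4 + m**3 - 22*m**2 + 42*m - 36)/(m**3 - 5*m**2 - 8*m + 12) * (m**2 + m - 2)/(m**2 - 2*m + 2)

(m**2 + 3*m - 18)/(m - 6)

Factor: m**4 + m**3 - 22*m**2 + 42*m - 36 = (m + 6)*(m**2 - 2*m + 2)*(m - 3);  m**3 - 5*m**2 - 8*m + 12 = (m - 1)*(m + 2)*(m - 6);  m**2 + m - 2 = (m - 1)*(m + 2)
Cancel the common factors (m**2 - 2*m + 2), (m - 1), (m + 2).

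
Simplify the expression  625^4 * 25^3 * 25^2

625^4 = 5^16; 25^3 = 5^6; 25^2 = 5^4
Combine exponents: 5^26

5^26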